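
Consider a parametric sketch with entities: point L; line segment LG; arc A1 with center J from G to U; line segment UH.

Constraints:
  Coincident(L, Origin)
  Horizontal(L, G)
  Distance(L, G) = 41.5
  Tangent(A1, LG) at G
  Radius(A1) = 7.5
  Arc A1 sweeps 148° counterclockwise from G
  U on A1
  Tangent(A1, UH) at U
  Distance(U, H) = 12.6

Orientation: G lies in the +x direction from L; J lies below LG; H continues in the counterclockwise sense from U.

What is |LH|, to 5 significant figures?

52.403

L is at the origin; LG is horizontal with |LG| = 41.5 and G on the +x side, so G = (41.500, 0.0000). Tangency of A1 to LG means the radius JG is perpendicular to LG, so J = G + (0, -7.5) = (41.500, -7.5000). On A1, G sits at bearing 90° from J; a 148° counterclockwise sweep puts U at bearing 238°, so U = J + 7.5·(cos 238°, sin 238°) = (37.526, -13.860). Since A1 is tangent to UH there, JU ⟂ UH, so UH runs along (−sin 238°, cos 238°); with |UH| = 12.6, H = (48.211, -20.537). Then |LH| = |H − L| = 52.403.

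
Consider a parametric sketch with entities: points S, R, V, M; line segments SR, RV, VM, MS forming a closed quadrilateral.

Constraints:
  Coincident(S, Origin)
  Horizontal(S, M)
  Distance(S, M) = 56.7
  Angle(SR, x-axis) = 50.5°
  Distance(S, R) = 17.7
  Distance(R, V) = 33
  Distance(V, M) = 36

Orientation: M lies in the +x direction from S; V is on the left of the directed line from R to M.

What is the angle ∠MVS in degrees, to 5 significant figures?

80.520°

S is at the origin; SM is horizontal with |SM| = 56.7 and M in +x, so M = (56.7, 0). SR runs at 50.5° with |SR| = 17.7, so R = (11.259, 13.658). V is determined by |RV| = 33.0 and |VM| = 36.0 together: it lies at the intersection of circle(R, 33.0) and circle(M, 36.0). With |RM| = 47.450, the foot of the radical line on RM is 21.543 from R and the perpendicular offset is √(33.0² − 21.543²) = 24.998. Taking the left-of-RM solution: V = (39.086, 31.396).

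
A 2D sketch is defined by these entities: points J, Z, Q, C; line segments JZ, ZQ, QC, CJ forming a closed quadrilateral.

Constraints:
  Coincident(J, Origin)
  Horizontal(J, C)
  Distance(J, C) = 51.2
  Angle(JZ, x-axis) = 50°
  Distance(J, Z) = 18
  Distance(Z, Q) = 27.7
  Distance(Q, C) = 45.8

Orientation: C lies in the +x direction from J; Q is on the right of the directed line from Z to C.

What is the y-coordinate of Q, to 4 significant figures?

-13.61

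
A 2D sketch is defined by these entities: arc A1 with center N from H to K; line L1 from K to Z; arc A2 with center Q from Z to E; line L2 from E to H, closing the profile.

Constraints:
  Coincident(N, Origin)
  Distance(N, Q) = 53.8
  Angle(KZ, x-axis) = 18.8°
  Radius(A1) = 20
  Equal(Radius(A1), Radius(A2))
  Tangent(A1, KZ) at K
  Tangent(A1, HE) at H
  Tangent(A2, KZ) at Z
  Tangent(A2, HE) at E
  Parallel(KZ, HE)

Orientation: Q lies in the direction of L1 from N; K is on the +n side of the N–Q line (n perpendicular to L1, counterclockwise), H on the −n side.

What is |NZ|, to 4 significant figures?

57.40

Tangency of A1 to both parallel lines with radius 20.0 puts K and H at N ± 20.0·n: K = (-6.445, 18.93), H = (6.445, -18.93). Equal radii place Z and E the same way about Q: Z = Q + 20.0·n = (44.48, 36.27), E = Q − 20.0·n = (57.38, -1.595). Then |NZ| = |Z − N| = 57.40.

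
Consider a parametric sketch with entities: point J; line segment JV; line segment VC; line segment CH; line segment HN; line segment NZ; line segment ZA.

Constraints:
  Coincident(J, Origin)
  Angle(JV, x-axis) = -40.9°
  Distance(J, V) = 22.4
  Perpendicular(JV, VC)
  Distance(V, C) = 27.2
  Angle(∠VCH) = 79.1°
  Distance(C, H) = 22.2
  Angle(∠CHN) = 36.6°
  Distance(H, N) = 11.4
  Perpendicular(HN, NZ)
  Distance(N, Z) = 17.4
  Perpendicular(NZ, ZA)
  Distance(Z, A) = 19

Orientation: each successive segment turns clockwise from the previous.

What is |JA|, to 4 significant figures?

42.00

J is at the origin; JV runs at -40.9° with length 22.4, so V = (16.93, -14.67). JV ⟂ VC, so VC runs at -130.9°; with |VC| = 27.2, C = (-0.8778, -35.23). ∠VCH = 79.1° gives CH at 128.2° from the x-axis; with |CH| = 22.2, H = (-14.61, -17.78). ∠CHN = 36.6° gives HN at -15.20° from the x-axis; with |HN| = 11.4, N = (-3.605, -20.77). HN is perpendicular to NZ, so NZ runs at -105.2°; with |NZ| = 17.4, Z = (-8.167, -37.56). NZ is perpendicular to ZA, so ZA runs at 164.8°; with |ZA| = 19.0, A = (-26.50, -32.58). Then |JA| = |A − J| = 42.00.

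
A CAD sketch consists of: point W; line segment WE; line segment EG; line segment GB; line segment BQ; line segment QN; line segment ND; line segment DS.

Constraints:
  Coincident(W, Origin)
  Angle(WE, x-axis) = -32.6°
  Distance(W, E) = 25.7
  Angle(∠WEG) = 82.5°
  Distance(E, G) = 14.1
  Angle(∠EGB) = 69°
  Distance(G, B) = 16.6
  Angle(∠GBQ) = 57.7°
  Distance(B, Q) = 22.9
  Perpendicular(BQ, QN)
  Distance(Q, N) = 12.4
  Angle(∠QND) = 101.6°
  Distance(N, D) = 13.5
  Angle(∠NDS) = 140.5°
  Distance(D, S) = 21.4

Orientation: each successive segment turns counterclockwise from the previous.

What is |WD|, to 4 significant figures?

29.00

W is at the origin; WE runs at -32.6° with length 25.7, so E = (21.65, -13.85). ∠WEG = 82.5° gives EG at 64.90° from the x-axis; with |EG| = 14.1, G = (27.63, -1.078). ∠EGB = 69.0° gives GB at 175.9° from the x-axis; with |GB| = 16.6, B = (11.07, 0.1090). ∠GBQ = 57.7° gives BQ at -61.80° from the x-axis; with |BQ| = 22.9, Q = (21.90, -20.07). BQ ⟂ QN, so QN runs at 28.20°; with |QN| = 12.4, N = (32.82, -14.21). ∠QND = 101.6° gives ND at 106.6° from the x-axis; with |ND| = 13.5, D = (28.97, -1.276). Then |WD| = |D − W| = 29.00.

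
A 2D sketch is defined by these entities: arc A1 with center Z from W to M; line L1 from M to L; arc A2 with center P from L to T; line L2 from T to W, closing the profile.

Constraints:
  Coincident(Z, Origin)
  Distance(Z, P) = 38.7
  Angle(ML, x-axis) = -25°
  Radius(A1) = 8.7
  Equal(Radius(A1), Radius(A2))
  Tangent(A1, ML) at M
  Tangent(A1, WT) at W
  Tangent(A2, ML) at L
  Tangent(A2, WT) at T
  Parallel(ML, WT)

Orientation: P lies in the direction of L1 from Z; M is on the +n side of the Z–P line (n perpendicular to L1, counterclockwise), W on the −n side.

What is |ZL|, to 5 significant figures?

39.666

The slot axis is L1's direction at -25.0°, so u = (cos -25.0°, sin -25.0°) = (0.90631, -0.42262) and n = (−sin -25.0°, cos -25.0°) = (0.42262, 0.90631). Z is at the origin and P lies 38.7 along u from Z, so P = 38.7·u = (35.074, -16.355). Tangency of A1 to both parallel lines with radius 8.7 puts M and W at Z ± 8.7·n: M = (3.6768, 7.8849), W = (-3.6768, -7.8849). Equal radii place L and T the same way about P: L = P + 8.7·n = (38.751, -8.4704), T = P − 8.7·n = (31.397, -24.240). Then |ZL| = |L − Z| = 39.666.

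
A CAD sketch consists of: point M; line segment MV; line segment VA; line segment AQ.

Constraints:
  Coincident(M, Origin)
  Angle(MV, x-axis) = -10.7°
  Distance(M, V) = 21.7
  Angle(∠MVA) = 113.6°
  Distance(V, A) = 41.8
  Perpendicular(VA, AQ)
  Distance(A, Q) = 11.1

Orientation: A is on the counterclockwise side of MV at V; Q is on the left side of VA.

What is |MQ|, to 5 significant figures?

51.246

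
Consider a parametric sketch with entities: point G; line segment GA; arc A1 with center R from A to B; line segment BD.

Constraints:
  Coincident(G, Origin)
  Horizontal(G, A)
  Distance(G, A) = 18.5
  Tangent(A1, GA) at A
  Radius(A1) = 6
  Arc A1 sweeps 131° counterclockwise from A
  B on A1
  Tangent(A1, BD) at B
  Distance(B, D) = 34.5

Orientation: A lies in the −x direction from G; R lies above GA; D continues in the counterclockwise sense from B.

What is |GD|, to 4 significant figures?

51.32

On A1, A sits at bearing -90° from R; a 131° counterclockwise sweep puts B at bearing 41°, so B = R + 6.0·(cos 41°, sin 41°) = (-13.97, 9.936). Since A1 is tangent to BD there, RB ⟂ BD, so BD runs along (−sin 41°, cos 41°); with |BD| = 34.5, D = (-36.61, 35.97). Then |GD| = |D − G| = 51.32.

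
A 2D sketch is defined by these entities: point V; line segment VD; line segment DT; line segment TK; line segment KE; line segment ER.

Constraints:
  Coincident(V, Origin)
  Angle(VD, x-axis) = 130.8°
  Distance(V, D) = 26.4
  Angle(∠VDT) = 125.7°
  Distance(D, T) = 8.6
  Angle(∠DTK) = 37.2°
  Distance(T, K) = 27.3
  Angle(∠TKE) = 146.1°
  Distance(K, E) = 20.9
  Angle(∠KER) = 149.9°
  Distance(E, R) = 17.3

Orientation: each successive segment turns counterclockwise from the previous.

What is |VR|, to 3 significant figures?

35.9

V is at the origin; VD runs at 130.8° with length 26.4, so D = (-17.3, 20.0). ∠VDT = 125.7° gives DT at -175° from the x-axis; with |DT| = 8.6, T = (-25.8, 19.2). ∠DTK = 37.2° gives TK at -32.1° from the x-axis; with |TK| = 27.3, K = (-2.69, 4.71). ∠TKE = 146.1° gives KE at 1.80° from the x-axis; with |KE| = 20.9, E = (18.2, 5.37). ∠KER = 149.9° gives ER at 31.9° from the x-axis; with |ER| = 17.3, R = (32.9, 14.5). Then |VR| = |R − V| = 35.9.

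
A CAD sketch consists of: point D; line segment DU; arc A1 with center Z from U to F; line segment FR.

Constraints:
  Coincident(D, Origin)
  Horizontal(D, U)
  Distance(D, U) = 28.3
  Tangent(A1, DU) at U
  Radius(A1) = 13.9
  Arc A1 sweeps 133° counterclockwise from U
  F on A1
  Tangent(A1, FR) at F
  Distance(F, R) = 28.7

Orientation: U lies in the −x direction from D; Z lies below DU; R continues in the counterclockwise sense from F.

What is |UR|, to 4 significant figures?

45.36

On A1, U sits at bearing 90° from Z; a 133° counterclockwise sweep puts F at bearing 223°, so F = Z + 13.9·(cos 223°, sin 223°) = (-38.47, -23.38). Tangency of A1 to FR means the radius ZF is perpendicular to FR, so FR runs along (−sin 223°, cos 223°); with |FR| = 28.7, R = (-18.89, -44.37). Then |UR| = |R − U| = 45.36.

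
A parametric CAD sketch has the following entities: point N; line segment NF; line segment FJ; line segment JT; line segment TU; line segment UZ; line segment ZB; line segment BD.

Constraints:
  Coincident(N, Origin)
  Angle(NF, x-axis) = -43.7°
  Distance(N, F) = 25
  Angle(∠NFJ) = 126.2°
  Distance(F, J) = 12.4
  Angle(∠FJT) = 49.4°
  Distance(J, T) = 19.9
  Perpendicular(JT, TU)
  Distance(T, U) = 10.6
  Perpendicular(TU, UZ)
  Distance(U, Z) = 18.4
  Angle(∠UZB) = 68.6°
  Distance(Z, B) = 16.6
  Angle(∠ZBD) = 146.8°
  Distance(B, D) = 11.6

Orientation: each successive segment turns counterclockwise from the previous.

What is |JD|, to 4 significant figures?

20.58

N is at the origin; NF runs at -43.7° with length 25.0, so F = (18.07, -17.27). ∠NFJ = 126.2° gives FJ at 10.10° from the x-axis; with |FJ| = 12.4, J = (30.28, -15.10). ∠FJT = 49.4° gives JT at 140.7° from the x-axis; with |JT| = 19.9, T = (14.88, -2.493). The perpendicularity gives TU at right angles to JT, so TU runs at -129.3°; with |TU| = 10.6, U = (8.169, -10.70). TU is perpendicular to UZ, so UZ runs at -39.30°; with |UZ| = 18.4, Z = (22.41, -22.35). ∠UZB = 68.6° gives ZB at 72.10° from the x-axis; with |ZB| = 16.6, B = (27.51, -6.554). ∠ZBD = 146.8° gives BD at 105.3° from the x-axis; with |BD| = 11.6, D = (24.45, 4.635). Then |JD| = |D − J| = 20.58.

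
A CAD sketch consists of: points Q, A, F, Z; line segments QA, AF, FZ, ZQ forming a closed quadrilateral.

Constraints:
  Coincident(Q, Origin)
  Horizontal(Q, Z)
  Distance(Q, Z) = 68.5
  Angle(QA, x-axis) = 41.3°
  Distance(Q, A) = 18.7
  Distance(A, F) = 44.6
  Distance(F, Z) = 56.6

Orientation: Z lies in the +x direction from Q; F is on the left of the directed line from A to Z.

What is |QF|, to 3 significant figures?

62.9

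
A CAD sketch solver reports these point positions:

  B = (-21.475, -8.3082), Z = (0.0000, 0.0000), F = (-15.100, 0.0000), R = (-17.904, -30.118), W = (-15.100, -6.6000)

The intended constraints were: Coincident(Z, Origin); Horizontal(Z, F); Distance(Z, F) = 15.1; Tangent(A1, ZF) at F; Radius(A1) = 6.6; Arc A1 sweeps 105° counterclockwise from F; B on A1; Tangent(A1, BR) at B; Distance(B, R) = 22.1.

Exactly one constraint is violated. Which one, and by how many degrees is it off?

Tangent(A1, BR) at B — off by 5.70°.

Z = (0.00, 0.00) ✓; Z.y = 0.00, F.y = 0.00 ✓; |ZF| = 15.10 ✓; ∠(WF, FZ) = 90.00° ✓; |WF| = 6.600 ✓; bearing(W→B) − bearing(W→F) = 105.0° ✓; |WB| = 6.600 ✓; ∠(WB, BR) = 95.70° ✗; |BR| = 22.10 ✓.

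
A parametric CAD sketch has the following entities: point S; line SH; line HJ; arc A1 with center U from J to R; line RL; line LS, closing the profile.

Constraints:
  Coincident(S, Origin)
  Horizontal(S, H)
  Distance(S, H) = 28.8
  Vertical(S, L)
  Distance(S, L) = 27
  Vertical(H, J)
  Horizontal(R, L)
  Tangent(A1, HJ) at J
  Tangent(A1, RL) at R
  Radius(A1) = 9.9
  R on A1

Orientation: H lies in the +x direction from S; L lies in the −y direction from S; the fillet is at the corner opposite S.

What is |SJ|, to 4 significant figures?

33.49

S is at the origin; SH is horizontal with |SH| = 28.8 and H on the +x side, so H = (28.80, 0.000). S and L share the same x with |SL| = 27.0 and L on the −y side, so L = (0.000, -27.00). The virtual corner opposite S is at (28.80, -27.00). The tangent condition forces UJ to be normal to HJ and since A1 is tangent to RL there, UR ⟂ RL, with radius 9.9, so the center U sits 9.9 in from both sides at U = (18.90, -17.10). That places the tangent points at J = (28.80, -17.10) on HJ and R = (18.90, -27.00) on RL. Then |SJ| = |J − S| = 33.49.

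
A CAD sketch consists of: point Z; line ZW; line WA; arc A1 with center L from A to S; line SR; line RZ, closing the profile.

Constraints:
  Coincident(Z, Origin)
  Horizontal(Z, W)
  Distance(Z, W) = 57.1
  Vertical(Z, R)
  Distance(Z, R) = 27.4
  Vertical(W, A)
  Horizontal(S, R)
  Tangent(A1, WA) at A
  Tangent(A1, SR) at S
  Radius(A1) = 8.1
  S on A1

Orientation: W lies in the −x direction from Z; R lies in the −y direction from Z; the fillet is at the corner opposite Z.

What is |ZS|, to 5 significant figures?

56.141

Z is at the origin; ZW is horizontal with |ZW| = 57.1 and W on the −x side, so W = (-57.100, 0.0000). ZR is vertical with |ZR| = 27.4 and R on the −y side, so R = (0.0000, -27.400). The virtual corner opposite Z is at (-57.100, -27.400). The tangent condition forces LA to be normal to WA and tangency of A1 to SR means the radius LS is perpendicular to SR, with radius 8.1, so the center L sits 8.1 in from both sides at L = (-49.000, -19.300). That places the tangent points at A = (-57.100, -19.300) on WA and S = (-49.000, -27.400) on SR. Then |ZS| = |S − Z| = 56.141.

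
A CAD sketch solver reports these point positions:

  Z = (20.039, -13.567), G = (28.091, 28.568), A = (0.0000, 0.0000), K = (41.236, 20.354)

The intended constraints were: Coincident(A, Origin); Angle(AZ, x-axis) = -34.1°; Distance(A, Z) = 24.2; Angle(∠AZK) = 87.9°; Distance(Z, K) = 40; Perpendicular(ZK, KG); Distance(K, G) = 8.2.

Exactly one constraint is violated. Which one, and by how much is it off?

Distance(K, G) = 8.2 — off by 7.30.

A = (0.00, 0.00) ✓; AZ at -34.10° ✓; |AZ| = 24.20 ✓; ∠AZK = 87.90° ✓; |ZK| = 40.00 ✓; ∠(ZK, KG) = 90.00° ✓; |KG| = 15.50 ✗.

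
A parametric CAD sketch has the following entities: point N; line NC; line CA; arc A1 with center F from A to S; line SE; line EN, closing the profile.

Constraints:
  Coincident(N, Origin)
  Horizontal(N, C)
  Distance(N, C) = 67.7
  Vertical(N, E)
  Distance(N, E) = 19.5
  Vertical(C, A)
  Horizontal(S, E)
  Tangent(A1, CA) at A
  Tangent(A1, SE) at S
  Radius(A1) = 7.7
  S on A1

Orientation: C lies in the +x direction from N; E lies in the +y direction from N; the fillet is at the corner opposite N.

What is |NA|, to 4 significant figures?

68.72

N is at the origin; N and C share the same y with |NC| = 67.7 and C on the +x side, so C = (67.70, 0.000). NE is vertical with |NE| = 19.5 and E on the +y side, so E = (0.000, 19.50). The virtual corner opposite N is at (67.70, 19.50). A1 meets CA tangentially, so FA is at right angles to CA and tangency of A1 to SE means the radius FS is perpendicular to SE, with radius 7.7, so the center F sits 7.7 in from both sides at F = (60.00, 11.80). That places the tangent points at A = (67.70, 11.80) on CA and S = (60.00, 19.50) on SE. Then |NA| = |A − N| = 68.72.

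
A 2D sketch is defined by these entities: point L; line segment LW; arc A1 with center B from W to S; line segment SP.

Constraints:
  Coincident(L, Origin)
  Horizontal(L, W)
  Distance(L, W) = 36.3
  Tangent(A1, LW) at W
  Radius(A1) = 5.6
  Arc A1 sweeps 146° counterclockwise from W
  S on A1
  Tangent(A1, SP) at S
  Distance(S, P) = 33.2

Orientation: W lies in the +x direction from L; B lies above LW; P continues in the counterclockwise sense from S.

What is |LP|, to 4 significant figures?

31.17

L is at the origin; L and W share the same y with |LW| = 36.3 and W on the +x side, so W = (36.30, 0.000). The tangent condition forces BW to be normal to LW, so B = W + (0, 5.6) = (36.30, 5.600). On A1, W sits at bearing -90° from B; a 146° counterclockwise sweep puts S at bearing 56°, so S = B + 5.6·(cos 56°, sin 56°) = (39.43, 10.24). A1 meets SP tangentially, so BS is at right angles to SP, so SP runs along (−sin 56°, cos 56°); with |SP| = 33.2, P = (11.91, 28.81). Then |LP| = |P − L| = 31.17.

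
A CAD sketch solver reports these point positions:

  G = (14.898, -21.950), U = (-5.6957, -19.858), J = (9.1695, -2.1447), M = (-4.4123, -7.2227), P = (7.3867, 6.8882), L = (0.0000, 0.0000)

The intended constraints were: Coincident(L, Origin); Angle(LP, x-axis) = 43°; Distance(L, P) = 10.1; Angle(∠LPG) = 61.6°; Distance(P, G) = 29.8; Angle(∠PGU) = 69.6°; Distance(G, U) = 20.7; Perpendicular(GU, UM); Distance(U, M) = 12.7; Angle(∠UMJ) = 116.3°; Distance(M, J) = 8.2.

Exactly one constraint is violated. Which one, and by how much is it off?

Distance(M, J) = 8.2 — off by 6.30.

L = (0.00, 0.00) ✓; LP at 43.00° ✓; |LP| = 10.10 ✓; ∠LPG = 61.60° ✓; |PG| = 29.80 ✓; ∠PGU = 69.60° ✓; |GU| = 20.70 ✓; ∠(GU, UM) = 90.00° ✓; |UM| = 12.70 ✓; ∠UMJ = 116.3° ✓; |MJ| = 14.50 ✗.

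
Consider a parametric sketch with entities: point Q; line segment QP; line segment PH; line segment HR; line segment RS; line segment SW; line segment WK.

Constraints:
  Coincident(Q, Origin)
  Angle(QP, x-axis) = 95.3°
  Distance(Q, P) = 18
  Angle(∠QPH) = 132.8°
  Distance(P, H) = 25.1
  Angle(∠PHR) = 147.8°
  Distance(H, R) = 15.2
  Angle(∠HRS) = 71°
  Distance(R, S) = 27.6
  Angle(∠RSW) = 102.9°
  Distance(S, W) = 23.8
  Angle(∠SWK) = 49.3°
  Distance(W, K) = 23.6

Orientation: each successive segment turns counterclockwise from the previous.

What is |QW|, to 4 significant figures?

10.33

Q is at the origin; QP runs at 95.3° with length 18.0, so P = (-1.663, 17.92). ∠QPH = 132.8° gives PH at 142.5° from the x-axis; with |PH| = 25.1, H = (-21.58, 33.20). ∠PHR = 147.8° gives HR at 174.7° from the x-axis; with |HR| = 15.2, R = (-36.71, 34.61). ∠HRS = 71.0° gives RS at -76.30° from the x-axis; with |RS| = 27.6, S = (-30.17, 7.792). ∠RSW = 102.9° gives SW at 0.8000° from the x-axis; with |SW| = 23.8, W = (-6.376, 8.125). Then |QW| = |W − Q| = 10.33.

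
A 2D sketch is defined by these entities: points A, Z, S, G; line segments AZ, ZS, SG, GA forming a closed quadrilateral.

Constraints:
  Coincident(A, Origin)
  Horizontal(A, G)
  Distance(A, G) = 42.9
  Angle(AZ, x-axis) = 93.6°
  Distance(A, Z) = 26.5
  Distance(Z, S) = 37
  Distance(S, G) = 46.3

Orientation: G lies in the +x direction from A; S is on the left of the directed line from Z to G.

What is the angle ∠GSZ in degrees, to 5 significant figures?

76.028°

Checks: |ZS| = 37.00 ✓; |SG| = 46.30 ✓.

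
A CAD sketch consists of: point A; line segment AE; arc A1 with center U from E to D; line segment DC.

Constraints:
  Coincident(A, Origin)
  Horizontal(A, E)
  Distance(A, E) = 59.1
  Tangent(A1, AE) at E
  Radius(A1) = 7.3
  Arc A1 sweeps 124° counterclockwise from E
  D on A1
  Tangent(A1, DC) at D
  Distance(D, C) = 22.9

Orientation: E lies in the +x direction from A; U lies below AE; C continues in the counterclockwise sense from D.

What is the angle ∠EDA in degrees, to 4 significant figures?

105.9°

Since A1 is tangent to AE there, UE ⟂ AE, so U = E + (0, -7.3) = (59.10, -7.300). On A1, E sits at bearing 90° from U; a 124° counterclockwise sweep puts D at bearing 214°, so D = U + 7.3·(cos 214°, sin 214°) = (53.05, -11.38). Then cos ∠EDA = DE·DA / (|DE||DA|), giving 105.9°.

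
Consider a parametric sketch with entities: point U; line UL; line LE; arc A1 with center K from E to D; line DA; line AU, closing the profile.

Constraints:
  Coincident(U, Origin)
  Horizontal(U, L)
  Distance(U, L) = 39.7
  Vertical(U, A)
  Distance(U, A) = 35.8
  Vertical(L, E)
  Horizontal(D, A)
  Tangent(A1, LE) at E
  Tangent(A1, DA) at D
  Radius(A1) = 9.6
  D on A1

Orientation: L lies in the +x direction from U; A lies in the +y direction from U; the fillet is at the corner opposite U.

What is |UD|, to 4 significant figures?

46.77

U is at the origin; UL is horizontal with |UL| = 39.7 and L on the +x side, so L = (39.70, 0.000). U and A share the same x with |UA| = 35.8 and A on the +y side, so A = (0.000, 35.80). The virtual corner opposite U is at (39.70, 35.80). Tangency of A1 to LE means the radius KE is perpendicular to LE and since A1 is tangent to DA there, KD ⟂ DA, with radius 9.6, so the center K sits 9.6 in from both sides at K = (30.10, 26.20). That places the tangent points at E = (39.70, 26.20) on LE and D = (30.10, 35.80) on DA. Then |UD| = |D − U| = 46.77.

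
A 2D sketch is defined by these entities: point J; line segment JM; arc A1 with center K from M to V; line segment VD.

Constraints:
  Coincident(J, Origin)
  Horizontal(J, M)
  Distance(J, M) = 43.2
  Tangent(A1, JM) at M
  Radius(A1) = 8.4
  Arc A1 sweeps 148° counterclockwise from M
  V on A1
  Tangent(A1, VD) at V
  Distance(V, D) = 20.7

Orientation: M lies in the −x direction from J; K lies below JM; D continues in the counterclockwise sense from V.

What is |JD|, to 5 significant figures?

40.096

J is at the origin; J and M share the same y with |JM| = 43.2 and M on the −x side, so M = (-43.200, 0.0000). Since A1 is tangent to JM there, KM ⟂ JM, so K = M + (0, -8.4) = (-43.200, -8.4000). On A1, M sits at bearing 90° from K; a 148° counterclockwise sweep puts V at bearing 238°, so V = K + 8.4·(cos 238°, sin 238°) = (-47.651, -15.524). The tangent condition forces KV to be normal to VD, so VD runs along (−sin 238°, cos 238°); with |VD| = 20.7, D = (-30.097, -26.493). Then |JD| = |D − J| = 40.096.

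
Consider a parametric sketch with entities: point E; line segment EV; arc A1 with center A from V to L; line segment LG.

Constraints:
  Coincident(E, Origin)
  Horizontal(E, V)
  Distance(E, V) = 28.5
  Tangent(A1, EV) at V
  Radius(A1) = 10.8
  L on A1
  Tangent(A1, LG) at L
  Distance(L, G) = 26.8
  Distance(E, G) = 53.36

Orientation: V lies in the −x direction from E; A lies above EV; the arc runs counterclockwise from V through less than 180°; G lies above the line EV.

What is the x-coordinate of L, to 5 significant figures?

-20.126

Checks: |AL| = 10.80 ✓; ∠(AL, LG) = 90.00° ✓; |LG| = 26.80 ✓; |EG| = 53.36 ✓.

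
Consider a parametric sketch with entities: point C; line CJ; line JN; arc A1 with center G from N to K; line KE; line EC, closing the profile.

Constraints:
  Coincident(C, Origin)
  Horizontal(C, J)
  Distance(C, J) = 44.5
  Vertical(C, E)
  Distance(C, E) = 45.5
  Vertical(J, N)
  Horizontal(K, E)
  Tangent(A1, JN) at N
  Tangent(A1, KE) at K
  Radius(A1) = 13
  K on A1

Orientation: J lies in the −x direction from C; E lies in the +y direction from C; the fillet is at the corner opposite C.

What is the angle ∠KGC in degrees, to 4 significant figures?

135.9°

C is at the origin; CJ is horizontal with |CJ| = 44.5 and J on the −x side, so J = (-44.50, 0.000). C and E share the same x with |CE| = 45.5 and E on the +y side, so E = (0.000, 45.50). The virtual corner opposite C is at (-44.50, 45.50). Tangency of A1 to JN means the radius GN is perpendicular to JN and the tangent condition forces GK to be normal to KE, with radius 13.0, so the center G sits 13.0 in from both sides at G = (-31.50, 32.50). That places the tangent points at N = (-44.50, 32.50) on JN and K = (-31.50, 45.50) on KE. Then cos ∠KGC = GK·GC / (|GK||GC|), giving 135.9°.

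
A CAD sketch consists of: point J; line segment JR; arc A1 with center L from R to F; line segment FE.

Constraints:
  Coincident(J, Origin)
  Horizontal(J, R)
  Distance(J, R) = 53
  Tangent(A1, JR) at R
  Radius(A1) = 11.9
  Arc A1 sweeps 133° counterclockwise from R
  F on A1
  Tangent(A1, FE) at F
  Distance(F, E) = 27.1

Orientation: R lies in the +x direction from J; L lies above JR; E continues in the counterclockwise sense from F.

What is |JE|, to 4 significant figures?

58.78

J is at the origin; J and R share the same y with |JR| = 53.0 and R on the +x side, so R = (53.00, 0.000). Tangency of A1 to JR means the radius LR is perpendicular to JR, so L = R + (0, 11.9) = (53.00, 11.90). On A1, R sits at bearing -90° from L; a 133° counterclockwise sweep puts F at bearing 43°, so F = L + 11.9·(cos 43°, sin 43°) = (61.70, 20.02). The tangent condition forces LF to be normal to FE, so FE runs along (−sin 43°, cos 43°); with |FE| = 27.1, E = (43.22, 39.84). Then |JE| = |E − J| = 58.78.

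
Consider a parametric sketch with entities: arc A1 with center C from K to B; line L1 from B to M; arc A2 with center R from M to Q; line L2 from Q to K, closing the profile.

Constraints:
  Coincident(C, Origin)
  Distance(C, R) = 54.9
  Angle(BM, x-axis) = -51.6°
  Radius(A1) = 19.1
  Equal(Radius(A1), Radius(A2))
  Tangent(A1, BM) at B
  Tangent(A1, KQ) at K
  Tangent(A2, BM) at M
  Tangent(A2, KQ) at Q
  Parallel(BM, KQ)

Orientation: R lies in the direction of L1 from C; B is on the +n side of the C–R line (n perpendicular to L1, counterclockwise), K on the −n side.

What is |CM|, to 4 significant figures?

58.13

The slot axis is L1's direction at -51.6°, so u = (cos -51.6°, sin -51.6°) = (0.6211, -0.7837) and n = (−sin -51.6°, cos -51.6°) = (0.7837, 0.6211). C is at the origin and R lies 54.9 along u from C, so R = 54.9·u = (34.10, -43.02). Tangency of A1 to both parallel lines with radius 19.1 puts B and K at C ± 19.1·n: B = (14.97, 11.86), K = (-14.97, -11.86). Equal radii place M and Q the same way about R: M = R + 19.1·n = (49.07, -31.16), Q = R − 19.1·n = (19.13, -54.89). Then |CM| = |M − C| = 58.13.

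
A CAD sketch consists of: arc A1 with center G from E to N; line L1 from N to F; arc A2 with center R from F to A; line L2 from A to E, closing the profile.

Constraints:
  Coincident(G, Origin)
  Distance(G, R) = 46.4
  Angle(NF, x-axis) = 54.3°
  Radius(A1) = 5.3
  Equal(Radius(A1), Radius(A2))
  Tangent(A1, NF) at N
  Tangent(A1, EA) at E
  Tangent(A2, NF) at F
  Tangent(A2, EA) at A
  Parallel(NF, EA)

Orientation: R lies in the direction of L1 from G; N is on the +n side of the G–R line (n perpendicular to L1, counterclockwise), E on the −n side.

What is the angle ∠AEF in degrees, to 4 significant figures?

12.87°

The slot axis is L1's direction at 54.3°, so u = (cos 54.3°, sin 54.3°) = (0.5835, 0.8121) and n = (−sin 54.3°, cos 54.3°) = (-0.8121, 0.5835). G is at the origin and R lies 46.4 along u from G, so R = 46.4·u = (27.08, 37.68). Tangency of A1 to both parallel lines with radius 5.3 puts N and E at G ± 5.3·n: N = (-4.304, 3.093), E = (4.304, -3.093). Equal radii place F and A the same way about R: F = R + 5.3·n = (22.77, 40.77), A = R − 5.3·n = (31.38, 34.59). Then cos ∠AEF = EA·EF / (|EA||EF|), giving 12.87°.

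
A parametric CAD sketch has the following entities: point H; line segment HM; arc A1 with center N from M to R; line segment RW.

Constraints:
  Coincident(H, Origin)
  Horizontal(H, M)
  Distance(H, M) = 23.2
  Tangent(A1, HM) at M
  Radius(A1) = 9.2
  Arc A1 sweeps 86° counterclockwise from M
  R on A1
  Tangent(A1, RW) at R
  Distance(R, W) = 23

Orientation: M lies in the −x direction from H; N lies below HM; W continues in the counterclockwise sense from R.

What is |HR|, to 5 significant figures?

33.490

A1 meets HM tangentially, so NM is at right angles to HM, so N = M + (0, -9.2) = (-23.200, -9.2000). On A1, M sits at bearing 90° from N; an 86° counterclockwise sweep puts R at bearing 176°, so R = N + 9.2·(cos 176°, sin 176°) = (-32.378, -8.5582). Then |HR| = |R − H| = 33.490.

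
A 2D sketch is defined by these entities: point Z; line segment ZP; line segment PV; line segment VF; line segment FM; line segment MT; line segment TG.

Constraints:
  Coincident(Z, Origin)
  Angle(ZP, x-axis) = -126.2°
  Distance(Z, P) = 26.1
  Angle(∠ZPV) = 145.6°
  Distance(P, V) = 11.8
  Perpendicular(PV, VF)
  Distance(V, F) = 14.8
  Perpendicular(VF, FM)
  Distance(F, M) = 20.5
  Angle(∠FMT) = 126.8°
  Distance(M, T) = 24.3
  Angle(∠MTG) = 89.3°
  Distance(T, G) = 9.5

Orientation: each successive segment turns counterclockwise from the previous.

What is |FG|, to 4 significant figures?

37.11

Z is at the origin; ZP runs at -126.2° with length 26.1, so P = (-15.41, -21.06). ∠ZPV = 145.6° gives PV at -91.80° from the x-axis; with |PV| = 11.8, V = (-15.79, -32.86). PV ⟂ VF, so VF runs at -1.800°; with |VF| = 14.8, F = (-0.9928, -33.32). The perpendicularity gives FM at right angles to VF, so FM runs at 88.20°; with |FM| = 20.5, M = (-0.3488, -12.83). ∠FMT = 126.8° gives MT at 141.4° from the x-axis; with |MT| = 24.3, T = (-19.34, 2.329). ∠MTG = 89.3° gives TG at -127.9° from the x-axis; with |TG| = 9.5, G = (-25.18, -5.167). Then |FG| = |G − F| = 37.11.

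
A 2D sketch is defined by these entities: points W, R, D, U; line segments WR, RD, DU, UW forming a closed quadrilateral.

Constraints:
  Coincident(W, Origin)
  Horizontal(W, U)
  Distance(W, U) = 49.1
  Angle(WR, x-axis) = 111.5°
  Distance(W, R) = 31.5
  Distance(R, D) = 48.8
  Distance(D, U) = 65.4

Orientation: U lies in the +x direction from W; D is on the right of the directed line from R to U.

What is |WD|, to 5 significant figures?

23.591

Checks: |WU| = 49.10 ✓; |WR| = 31.50 ✓; |RD| = 48.80 ✓; |DU| = 65.40 ✓.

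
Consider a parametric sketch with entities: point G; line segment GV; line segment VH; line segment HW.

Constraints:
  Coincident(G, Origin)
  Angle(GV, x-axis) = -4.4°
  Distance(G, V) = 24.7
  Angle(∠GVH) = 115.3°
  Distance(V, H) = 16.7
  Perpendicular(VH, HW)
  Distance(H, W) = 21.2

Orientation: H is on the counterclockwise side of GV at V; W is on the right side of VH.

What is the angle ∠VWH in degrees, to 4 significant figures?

38.23°

∠GVH = 115.3°, so VH runs at -4.4° + (180° − 115.3°) = 60.30° from the x-axis; with |VH| = 16.7, H = V + 16.7·(cos 60.30°, sin 60.30°) = (32.90, 12.61). The perpendicularity gives HW at right angles to VH; with |HW| = 21.2 on the right of VH, W = H + 21.2·(0.8686, -0.4955) = (51.32, 2.107). Then cos ∠VWH = WV·WH / (|WV||WH|), giving 38.23°.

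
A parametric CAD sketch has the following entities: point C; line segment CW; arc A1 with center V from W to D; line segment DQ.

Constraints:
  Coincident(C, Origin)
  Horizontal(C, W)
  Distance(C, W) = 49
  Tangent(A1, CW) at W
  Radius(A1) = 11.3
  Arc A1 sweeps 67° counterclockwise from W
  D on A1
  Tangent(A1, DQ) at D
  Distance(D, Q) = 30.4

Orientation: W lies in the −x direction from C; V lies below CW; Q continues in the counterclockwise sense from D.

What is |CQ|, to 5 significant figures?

79.351

On A1, W sits at bearing 90° from V; a 67° counterclockwise sweep puts D at bearing 157°, so D = V + 11.3·(cos 157°, sin 157°) = (-59.402, -6.8847). The tangent condition forces VD to be normal to DQ, so DQ runs along (−sin 157°, cos 157°); with |DQ| = 30.4, Q = (-71.280, -34.868). Then |CQ| = |Q − C| = 79.351.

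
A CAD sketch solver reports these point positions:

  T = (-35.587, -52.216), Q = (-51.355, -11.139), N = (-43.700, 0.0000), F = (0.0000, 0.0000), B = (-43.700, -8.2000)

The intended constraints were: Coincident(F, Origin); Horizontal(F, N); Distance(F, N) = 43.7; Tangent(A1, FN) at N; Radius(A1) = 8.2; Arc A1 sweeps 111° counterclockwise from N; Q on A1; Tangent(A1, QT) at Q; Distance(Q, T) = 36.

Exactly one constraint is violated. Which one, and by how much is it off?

Distance(Q, T) = 36 — off by 8.00.

F = (0.00, 0.00) ✓; F.y = 0.00, N.y = 0.00 ✓; |FN| = 43.70 ✓; ∠(BN, NF) = 90.00° ✓; |BN| = 8.200 ✓; bearing(B→Q) − bearing(B→N) = 111.0° ✓; |BQ| = 8.200 ✓; ∠(BQ, QT) = 90.00° ✓; |QT| = 44.00 ✗.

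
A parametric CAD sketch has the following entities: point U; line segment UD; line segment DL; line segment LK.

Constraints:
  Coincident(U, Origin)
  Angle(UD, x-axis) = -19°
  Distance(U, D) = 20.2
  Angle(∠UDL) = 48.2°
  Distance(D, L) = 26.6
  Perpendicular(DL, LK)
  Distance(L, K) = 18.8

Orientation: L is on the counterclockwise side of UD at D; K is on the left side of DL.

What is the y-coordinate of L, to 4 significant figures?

17.95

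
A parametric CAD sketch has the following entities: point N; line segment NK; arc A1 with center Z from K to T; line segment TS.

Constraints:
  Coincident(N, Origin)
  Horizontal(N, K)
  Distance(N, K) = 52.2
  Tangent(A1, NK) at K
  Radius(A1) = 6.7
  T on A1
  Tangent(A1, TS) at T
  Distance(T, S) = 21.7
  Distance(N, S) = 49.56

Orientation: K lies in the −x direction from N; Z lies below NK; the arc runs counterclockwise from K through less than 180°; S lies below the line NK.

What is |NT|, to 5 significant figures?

58.090

N is at the origin; NK is horizontal with |NK| = 52.2 and K on the −x side, so K = (-52.200, 0.0000). Since A1 is tangent to NK there, ZK ⟂ NK, so Z = K + (0, -6.7) = (-52.200, -6.7000). Since ZT ⟂ TS (tangency), |ZS| = √(6.7² + 21.7²) = 22.711 regardless of where T sits on A1. So S lies on both circle(N, 49.56) and circle(Z, 22.711); the below-NK intersection is S = (-41.673, -26.824). T is the foot of the tangent from S: T = (-56.956, -11.419).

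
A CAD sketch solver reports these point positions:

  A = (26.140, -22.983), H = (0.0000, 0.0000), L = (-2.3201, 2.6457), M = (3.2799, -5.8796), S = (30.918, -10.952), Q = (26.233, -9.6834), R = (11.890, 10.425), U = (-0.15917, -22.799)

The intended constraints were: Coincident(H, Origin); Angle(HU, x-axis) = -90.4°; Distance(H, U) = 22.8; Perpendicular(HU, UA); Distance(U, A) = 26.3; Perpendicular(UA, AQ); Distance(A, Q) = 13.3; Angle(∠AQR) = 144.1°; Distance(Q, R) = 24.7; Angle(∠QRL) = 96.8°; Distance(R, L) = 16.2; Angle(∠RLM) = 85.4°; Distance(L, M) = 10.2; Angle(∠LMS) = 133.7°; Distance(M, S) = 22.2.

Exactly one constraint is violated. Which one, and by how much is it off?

Distance(M, S) = 22.2 — off by 5.90.

H = (0.00, 0.00) ✓; HU at -90.40° ✓; |HU| = 22.80 ✓; ∠(HU, UA) = 90.00° ✓; |UA| = 26.30 ✓; ∠(UA, AQ) = 90.00° ✓; |AQ| = 13.30 ✓; ∠AQR = 144.1° ✓; |QR| = 24.70 ✓; ∠QRL = 96.80° ✓; |RL| = 16.20 ✓; ∠RLM = 85.40° ✓; |LM| = 10.20 ✓; ∠LMS = 133.7° ✓; |MS| = 28.10 ✗.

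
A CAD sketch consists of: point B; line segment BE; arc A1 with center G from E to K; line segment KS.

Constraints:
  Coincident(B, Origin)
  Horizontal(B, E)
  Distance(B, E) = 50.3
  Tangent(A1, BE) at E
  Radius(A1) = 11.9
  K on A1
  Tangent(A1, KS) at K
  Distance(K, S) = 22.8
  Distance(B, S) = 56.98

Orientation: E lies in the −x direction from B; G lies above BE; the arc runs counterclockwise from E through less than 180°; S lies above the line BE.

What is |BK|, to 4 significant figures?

41.29

Checks: |GK| = 11.90 ✓; ∠(GK, KS) = 90.00° ✓; |KS| = 22.80 ✓; |BS| = 56.98 ✓.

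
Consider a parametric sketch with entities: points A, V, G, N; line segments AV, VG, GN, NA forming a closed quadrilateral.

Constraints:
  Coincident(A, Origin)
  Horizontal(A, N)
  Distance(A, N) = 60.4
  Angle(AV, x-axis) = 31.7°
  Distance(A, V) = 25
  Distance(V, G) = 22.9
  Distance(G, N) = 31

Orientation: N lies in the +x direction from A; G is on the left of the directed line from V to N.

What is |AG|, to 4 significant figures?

47.89

Checks: |VG| = 22.90 ✓; |GN| = 31.00 ✓.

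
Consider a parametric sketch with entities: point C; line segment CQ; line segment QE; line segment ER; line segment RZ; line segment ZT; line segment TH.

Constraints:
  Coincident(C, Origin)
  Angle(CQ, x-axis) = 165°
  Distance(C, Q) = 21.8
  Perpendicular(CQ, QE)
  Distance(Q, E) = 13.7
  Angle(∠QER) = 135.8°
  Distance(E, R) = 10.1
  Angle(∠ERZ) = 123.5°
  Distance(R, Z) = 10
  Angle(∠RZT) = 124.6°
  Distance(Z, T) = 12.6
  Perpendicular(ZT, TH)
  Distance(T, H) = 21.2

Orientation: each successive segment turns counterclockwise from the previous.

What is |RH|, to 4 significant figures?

22.41

C is at the origin; CQ runs at 165.0° with length 21.8, so Q = (-21.06, 5.642). The perpendicularity gives QE at right angles to CQ, so QE runs at -105.0°; with |QE| = 13.7, E = (-24.60, -7.591). ∠QER = 135.8° gives ER at -60.80° from the x-axis; with |ER| = 10.1, R = (-19.68, -16.41). ∠ERZ = 123.5° gives RZ at -4.300° from the x-axis; with |RZ| = 10.0, Z = (-9.704, -17.16). ∠RZT = 124.6° gives ZT at 51.10° from the x-axis; with |ZT| = 12.6, T = (-1.791, -7.351). ZT ⟂ TH, so TH runs at 141.1°; with |TH| = 21.2, H = (-18.29, 5.961). Then |RH| = |H − R| = 22.41.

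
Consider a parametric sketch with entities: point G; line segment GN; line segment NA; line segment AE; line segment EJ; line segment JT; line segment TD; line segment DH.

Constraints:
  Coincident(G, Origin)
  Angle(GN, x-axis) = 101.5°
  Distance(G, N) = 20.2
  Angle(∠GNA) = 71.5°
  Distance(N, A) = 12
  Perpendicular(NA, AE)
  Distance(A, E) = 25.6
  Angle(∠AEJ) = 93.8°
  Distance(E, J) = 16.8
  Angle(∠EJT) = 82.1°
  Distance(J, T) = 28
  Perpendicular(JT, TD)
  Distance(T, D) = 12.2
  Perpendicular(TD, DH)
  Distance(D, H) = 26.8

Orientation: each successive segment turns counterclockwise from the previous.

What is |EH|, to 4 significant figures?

4.577

G is at the origin; GN runs at 101.5° with length 20.2, so N = (-4.027, 19.79). ∠GNA = 71.5° gives NA at -150.0° from the x-axis; with |NA| = 12.0, A = (-14.42, 13.79). NA ⟂ AE, so AE runs at -60.00°; with |AE| = 25.6, E = (-1.620, -8.376). ∠AEJ = 93.8° gives EJ at 26.20° from the x-axis; with |EJ| = 16.8, J = (13.45, -0.9585). ∠EJT = 82.1° gives JT at 124.1° from the x-axis; with |JT| = 28.0, T = (-2.243, 22.23). The perpendicularity gives TD at right angles to JT, so TD runs at -145.9°; with |TD| = 12.2, D = (-12.35, 15.39). The perpendicularity gives DH at right angles to TD, so DH runs at -55.90°; with |DH| = 26.8, H = (2.679, -6.805). Then |EH| = |H − E| = 4.577.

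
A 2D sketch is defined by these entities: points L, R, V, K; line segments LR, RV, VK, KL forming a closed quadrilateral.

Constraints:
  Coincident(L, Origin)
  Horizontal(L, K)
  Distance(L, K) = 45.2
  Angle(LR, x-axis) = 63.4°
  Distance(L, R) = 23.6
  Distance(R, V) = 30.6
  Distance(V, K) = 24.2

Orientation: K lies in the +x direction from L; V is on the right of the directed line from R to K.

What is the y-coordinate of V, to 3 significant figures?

-7.24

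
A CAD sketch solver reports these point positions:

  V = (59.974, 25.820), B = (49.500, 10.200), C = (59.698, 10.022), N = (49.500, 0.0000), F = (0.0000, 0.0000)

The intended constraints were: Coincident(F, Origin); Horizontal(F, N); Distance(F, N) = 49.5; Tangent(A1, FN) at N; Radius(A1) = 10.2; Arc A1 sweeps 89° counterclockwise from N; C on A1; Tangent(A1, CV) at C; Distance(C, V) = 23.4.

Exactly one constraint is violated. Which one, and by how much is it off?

Distance(C, V) = 23.4 — off by 7.60.

F = (0.00, 0.00) ✓; F.y = 0.00, N.y = 0.00 ✓; |FN| = 49.50 ✓; ∠(BN, NF) = 90.00° ✓; |BN| = 10.20 ✓; bearing(B→C) − bearing(B→N) = 89.00° ✓; |BC| = 10.20 ✓; ∠(BC, CV) = 90.00° ✓; |CV| = 15.80 ✗.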